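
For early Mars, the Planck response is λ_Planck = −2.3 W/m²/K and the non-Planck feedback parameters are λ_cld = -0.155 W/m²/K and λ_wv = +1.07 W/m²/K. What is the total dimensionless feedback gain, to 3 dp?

Convert to gains: g_cld = -0.155/2.3 = -0.06739; g_wv = 1.07/2.3 = 0.4652.
Total gain g = 0.39781.

0.398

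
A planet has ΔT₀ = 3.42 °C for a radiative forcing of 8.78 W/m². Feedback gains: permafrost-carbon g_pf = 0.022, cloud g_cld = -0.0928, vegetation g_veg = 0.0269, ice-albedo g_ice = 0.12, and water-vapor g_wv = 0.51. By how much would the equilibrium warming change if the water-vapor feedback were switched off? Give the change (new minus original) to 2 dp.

Original: g = 0.5861, ΔT = 3.42/(1−0.5861) = 8.2629 °C.
Without water-vapor: g' = 0.0761, ΔT' = 3.42/(1−0.0761) = 3.7017 °C.
Change = 3.7017 − 8.2629 = -4.56 °C.

-4.56 °C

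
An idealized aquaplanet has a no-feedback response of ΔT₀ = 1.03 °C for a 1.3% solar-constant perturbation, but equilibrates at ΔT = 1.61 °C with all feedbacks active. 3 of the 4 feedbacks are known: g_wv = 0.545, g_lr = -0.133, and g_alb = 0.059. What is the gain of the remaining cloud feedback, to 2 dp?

Amplification A = ΔT/ΔT₀ = 1.61/1.03 = 1.563.
Total gain g = 1 − 1/A = 1 − 1/1.563 = 0.3602.
Known gains sum to 0.545 − 0.133 + 0.059 = 0.471.
g_cld = 0.3602 − 0.471 = -0.11.

-0.11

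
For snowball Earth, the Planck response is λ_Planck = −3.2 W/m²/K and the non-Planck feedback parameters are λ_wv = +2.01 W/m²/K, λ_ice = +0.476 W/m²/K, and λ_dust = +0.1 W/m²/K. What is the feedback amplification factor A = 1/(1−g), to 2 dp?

Convert to gains: g_wv = 2.01/3.2 = 0.6281; g_ice = 0.476/3.2 = 0.1487; g_dust = 0.1/3.2 = 0.03125.
Total gain g = 0.80805.
A = 1/(1 − 0.80805) = 5.21.

5.21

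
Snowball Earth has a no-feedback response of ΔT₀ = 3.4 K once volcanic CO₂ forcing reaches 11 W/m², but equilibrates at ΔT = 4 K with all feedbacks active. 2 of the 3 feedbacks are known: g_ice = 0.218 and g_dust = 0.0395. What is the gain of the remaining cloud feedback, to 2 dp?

-0.11

Amplification A = ΔT/ΔT₀ = 4/3.4 = 1.176.
Total gain g = 1 − 1/A = 1 − 1/1.176 = 0.1497.
Known gains sum to 0.218 + 0.0395 = 0.2575.
g_cld = 0.1497 − 0.2575 = -0.11.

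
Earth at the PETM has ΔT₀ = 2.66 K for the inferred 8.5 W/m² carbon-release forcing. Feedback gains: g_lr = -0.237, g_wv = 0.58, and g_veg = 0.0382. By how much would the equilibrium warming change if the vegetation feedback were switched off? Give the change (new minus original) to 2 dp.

-0.25 K

Original: g = 0.3812, ΔT = 2.66/(1−0.3812) = 4.2986 K.
Without vegetation: g' = 0.343, ΔT' = 2.66/(1−0.343) = 4.0487 K.
Change = 4.0487 − 4.2986 = -0.25 K.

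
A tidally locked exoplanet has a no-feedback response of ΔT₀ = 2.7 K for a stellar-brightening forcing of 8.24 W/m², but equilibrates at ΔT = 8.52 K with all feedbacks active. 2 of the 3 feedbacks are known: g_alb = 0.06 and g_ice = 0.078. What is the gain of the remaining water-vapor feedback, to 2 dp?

0.55

Amplification A = ΔT/ΔT₀ = 8.52/2.7 = 3.156.
Total gain g = 1 − 1/A = 1 − 1/3.156 = 0.6831.
Known gains sum to 0.06 + 0.078 = 0.138.
g_wv = 0.6831 − 0.138 = 0.55.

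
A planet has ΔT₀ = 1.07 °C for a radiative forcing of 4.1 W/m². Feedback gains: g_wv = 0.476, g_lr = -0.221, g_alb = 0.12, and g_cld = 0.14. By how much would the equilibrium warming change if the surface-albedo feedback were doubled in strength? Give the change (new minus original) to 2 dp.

Original: g = 0.515, ΔT = 1.07/(1−0.515) = 2.2062 °C.
With doubled surface-albedo: g' = 0.635, ΔT' = 1.07/(1−0.635) = 2.9315 °C.
Change = 2.9315 − 2.2062 = 0.73 °C.

0.73 °C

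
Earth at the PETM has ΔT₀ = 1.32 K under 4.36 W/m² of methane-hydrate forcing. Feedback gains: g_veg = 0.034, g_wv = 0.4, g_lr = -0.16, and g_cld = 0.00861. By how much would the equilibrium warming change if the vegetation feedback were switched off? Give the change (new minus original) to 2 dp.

Original: g = 0.28261, ΔT = 1.32/(1−0.28261) = 1.8400 K.
Without vegetation: g' = 0.24861, ΔT' = 1.32/(1−0.24861) = 1.7567 K.
Change = 1.7567 − 1.8400 = -0.08 K.

-0.08 K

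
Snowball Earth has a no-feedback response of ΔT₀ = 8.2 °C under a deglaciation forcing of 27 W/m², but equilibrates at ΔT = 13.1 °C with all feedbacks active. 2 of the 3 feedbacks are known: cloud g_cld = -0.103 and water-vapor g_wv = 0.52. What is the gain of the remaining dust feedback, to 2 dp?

-0.04

Amplification A = ΔT/ΔT₀ = 13.1/8.2 = 1.598.
Total gain g = 1 − 1/A = 1 − 1/1.598 = 0.3742.
Known gains sum to -0.103 + 0.52 = 0.417.
g_dust = 0.3742 − 0.417 = -0.04.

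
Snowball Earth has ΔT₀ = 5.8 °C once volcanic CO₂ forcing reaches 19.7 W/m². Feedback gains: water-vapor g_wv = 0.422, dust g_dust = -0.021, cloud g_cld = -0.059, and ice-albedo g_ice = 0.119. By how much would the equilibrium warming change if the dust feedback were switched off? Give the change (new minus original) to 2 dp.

Original: g = 0.461, ΔT = 5.8/(1−0.461) = 10.7607 °C.
Without dust: g' = 0.482, ΔT' = 5.8/(1−0.482) = 11.1969 °C.
Change = 11.1969 − 10.7607 = 0.44 °C.

0.44 °C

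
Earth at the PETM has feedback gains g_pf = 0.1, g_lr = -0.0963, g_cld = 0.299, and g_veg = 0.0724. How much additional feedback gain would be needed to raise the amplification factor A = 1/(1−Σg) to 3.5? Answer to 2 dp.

Current total gain = 0.3751.
Target gain for A = 3.5: g* = 1 − 1/3.5 = 0.7143.
Additional gain needed = 0.7143 − 0.3751 = 0.34.

0.34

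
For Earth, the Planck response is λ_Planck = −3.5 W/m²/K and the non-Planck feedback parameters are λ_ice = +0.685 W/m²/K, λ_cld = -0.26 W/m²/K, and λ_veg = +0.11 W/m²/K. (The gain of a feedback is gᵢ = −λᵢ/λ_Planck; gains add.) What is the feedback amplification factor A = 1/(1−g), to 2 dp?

1.18

Convert to gains: g_ice = 0.685/3.5 = 0.1957; g_cld = -0.26/3.5 = -0.07429; g_veg = 0.11/3.5 = 0.03143.
Total gain g = 0.15284.
A = 1/(1 − 0.15284) = 1.18.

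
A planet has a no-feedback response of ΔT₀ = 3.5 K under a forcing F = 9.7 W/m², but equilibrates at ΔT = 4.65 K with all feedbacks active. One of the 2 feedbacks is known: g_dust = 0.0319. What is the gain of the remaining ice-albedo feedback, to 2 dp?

Amplification A = ΔT/ΔT₀ = 4.65/3.5 = 1.329.
Total gain g = 1 − 1/A = 1 − 1/1.329 = 0.2476.
The known gain is 0.0319.
g_ice = 0.2476 − 0.0319 = 0.22.

0.22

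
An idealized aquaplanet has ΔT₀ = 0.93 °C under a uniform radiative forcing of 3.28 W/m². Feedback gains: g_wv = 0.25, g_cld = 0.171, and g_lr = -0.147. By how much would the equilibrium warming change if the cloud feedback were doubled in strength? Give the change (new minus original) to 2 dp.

0.39 °C

Original: g = 0.274, ΔT = 0.93/(1−0.274) = 1.2810 °C.
With doubled cloud: g' = 0.445, ΔT' = 0.93/(1−0.445) = 1.6757 °C.
Change = 1.6757 − 1.2810 = 0.39 °C.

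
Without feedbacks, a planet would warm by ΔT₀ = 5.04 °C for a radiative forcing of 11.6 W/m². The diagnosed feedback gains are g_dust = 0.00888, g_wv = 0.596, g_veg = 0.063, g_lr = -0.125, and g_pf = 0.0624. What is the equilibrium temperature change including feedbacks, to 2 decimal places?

12.77 °C

Total gain g = 0.00888 + 0.596 + 0.063 − 0.125 + 0.0624 = 0.60528.
Amplification A = 1/(1 − 0.60528) = 2.533.
ΔT = 5.04 × 2.533 = 12.77 °C.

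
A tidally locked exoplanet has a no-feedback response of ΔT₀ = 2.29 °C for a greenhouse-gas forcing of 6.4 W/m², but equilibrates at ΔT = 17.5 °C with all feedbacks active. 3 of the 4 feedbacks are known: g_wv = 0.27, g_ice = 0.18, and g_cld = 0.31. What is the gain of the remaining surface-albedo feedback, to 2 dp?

0.11

Amplification A = ΔT/ΔT₀ = 17.5/2.29 = 7.642.
Total gain g = 1 − 1/A = 1 − 1/7.642 = 0.8691.
Known gains sum to 0.27 + 0.18 + 0.31 = 0.76.
g_alb = 0.8691 − 0.76 = 0.11.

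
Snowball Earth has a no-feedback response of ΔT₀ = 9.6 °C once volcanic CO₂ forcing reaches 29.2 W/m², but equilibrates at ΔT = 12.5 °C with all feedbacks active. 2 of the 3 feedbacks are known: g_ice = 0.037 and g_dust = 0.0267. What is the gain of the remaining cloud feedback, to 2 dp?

Amplification A = ΔT/ΔT₀ = 12.5/9.6 = 1.302.
Total gain g = 1 − 1/A = 1 − 1/1.302 = 0.232.
Known gains sum to 0.037 + 0.0267 = 0.0637.
g_cld = 0.232 − 0.0637 = 0.17.

0.17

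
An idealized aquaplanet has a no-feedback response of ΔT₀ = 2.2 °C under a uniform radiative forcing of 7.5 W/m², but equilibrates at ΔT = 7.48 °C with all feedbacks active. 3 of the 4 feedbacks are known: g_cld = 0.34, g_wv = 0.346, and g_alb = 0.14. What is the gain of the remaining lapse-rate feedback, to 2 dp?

Amplification A = ΔT/ΔT₀ = 7.48/2.2 = 3.4.
Total gain g = 1 − 1/A = 1 − 1/3.4 = 0.7059.
Known gains sum to 0.34 + 0.346 + 0.14 = 0.826.
g_lr = 0.7059 − 0.826 = -0.12.

-0.12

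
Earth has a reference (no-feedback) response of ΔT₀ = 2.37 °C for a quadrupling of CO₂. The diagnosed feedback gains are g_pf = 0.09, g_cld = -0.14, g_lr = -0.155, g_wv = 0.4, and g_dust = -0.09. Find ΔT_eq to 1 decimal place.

2.6 °C

Total gain g = 0.09 − 0.14 − 0.155 + 0.4 − 0.09 = 0.105.
Amplification A = 1/(1 − 0.105) = 1.117.
ΔT = 2.37 × 1.117 = 2.6 °C.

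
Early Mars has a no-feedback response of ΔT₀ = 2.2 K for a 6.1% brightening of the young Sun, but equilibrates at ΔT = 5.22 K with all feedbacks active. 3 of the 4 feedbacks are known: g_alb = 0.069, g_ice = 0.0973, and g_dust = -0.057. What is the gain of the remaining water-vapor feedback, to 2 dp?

Amplification A = ΔT/ΔT₀ = 5.22/2.2 = 2.373.
Total gain g = 1 − 1/A = 1 − 1/2.373 = 0.5786.
Known gains sum to 0.069 + 0.0973 − 0.057 = 0.1093.
g_wv = 0.5786 − 0.1093 = 0.47.

0.47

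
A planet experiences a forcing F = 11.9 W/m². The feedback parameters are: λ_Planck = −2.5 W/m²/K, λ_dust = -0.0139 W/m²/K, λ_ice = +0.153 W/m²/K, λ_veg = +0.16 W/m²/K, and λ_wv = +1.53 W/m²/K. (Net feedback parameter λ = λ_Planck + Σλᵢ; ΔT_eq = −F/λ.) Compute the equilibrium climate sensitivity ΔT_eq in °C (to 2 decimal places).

Net feedback parameter λ = (−2.5) + (-0.0139) + (+0.153) + (+0.16) + (+1.53) = -0.6709 W/m²/K.
ΔT = −F/λ = −11.9/(-0.6709) = 17.74 °C.

17.74 °C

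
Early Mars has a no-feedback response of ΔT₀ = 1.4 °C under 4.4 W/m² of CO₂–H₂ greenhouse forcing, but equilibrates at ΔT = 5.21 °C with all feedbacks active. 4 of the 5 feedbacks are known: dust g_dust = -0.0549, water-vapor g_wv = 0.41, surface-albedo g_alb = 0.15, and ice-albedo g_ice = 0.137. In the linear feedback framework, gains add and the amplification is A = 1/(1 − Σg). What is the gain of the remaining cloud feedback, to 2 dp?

Amplification A = ΔT/ΔT₀ = 5.21/1.4 = 3.721.
Total gain g = 1 − 1/A = 1 − 1/3.721 = 0.7313.
Known gains sum to -0.0549 + 0.41 + 0.15 + 0.137 = 0.6421.
g_cld = 0.7313 − 0.6421 = 0.09.

0.09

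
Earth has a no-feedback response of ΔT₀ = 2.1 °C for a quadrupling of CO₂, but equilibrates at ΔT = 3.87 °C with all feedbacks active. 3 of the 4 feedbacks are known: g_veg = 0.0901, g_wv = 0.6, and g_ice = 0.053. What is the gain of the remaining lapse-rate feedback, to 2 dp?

Amplification A = ΔT/ΔT₀ = 3.87/2.1 = 1.843.
Total gain g = 1 − 1/A = 1 − 1/1.843 = 0.4574.
Known gains sum to 0.0901 + 0.6 + 0.053 = 0.7431.
g_lr = 0.4574 − 0.7431 = -0.29.

-0.29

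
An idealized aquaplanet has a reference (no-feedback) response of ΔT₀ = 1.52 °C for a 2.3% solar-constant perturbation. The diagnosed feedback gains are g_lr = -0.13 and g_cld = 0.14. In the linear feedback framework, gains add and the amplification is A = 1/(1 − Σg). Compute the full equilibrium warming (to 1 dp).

Total gain g = -0.13 + 0.14 = 0.01.
Amplification A = 1/(1 − 0.01) = 1.01.
ΔT = 1.52 × 1.01 = 1.5 °C.

1.5 °C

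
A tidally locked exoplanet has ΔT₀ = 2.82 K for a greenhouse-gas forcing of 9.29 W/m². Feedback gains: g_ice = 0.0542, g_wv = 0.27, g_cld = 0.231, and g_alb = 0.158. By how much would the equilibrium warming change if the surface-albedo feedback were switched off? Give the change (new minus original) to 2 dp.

-3.49 K

Original: g = 0.7132, ΔT = 2.82/(1−0.7132) = 9.8326 K.
Without surface-albedo: g' = 0.5552, ΔT' = 2.82/(1−0.5552) = 6.3399 K.
Change = 6.3399 − 9.8326 = -3.49 K.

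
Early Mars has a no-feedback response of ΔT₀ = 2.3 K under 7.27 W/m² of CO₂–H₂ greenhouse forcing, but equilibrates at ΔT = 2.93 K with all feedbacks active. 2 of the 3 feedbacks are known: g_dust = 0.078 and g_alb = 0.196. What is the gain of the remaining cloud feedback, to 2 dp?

-0.06

Amplification A = ΔT/ΔT₀ = 2.93/2.3 = 1.274.
Total gain g = 1 − 1/A = 1 − 1/1.274 = 0.2151.
Known gains sum to 0.078 + 0.196 = 0.274.
g_cld = 0.2151 − 0.274 = -0.06.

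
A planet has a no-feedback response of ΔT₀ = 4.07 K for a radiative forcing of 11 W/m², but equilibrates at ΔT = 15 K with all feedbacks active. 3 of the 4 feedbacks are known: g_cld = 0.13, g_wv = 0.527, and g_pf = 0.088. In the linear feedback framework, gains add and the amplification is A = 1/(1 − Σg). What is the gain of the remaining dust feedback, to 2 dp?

Amplification A = ΔT/ΔT₀ = 15/4.07 = 3.686.
Total gain g = 1 − 1/A = 1 − 1/3.686 = 0.7287.
Known gains sum to 0.13 + 0.527 + 0.088 = 0.745.
g_dust = 0.7287 − 0.745 = -0.02.

-0.02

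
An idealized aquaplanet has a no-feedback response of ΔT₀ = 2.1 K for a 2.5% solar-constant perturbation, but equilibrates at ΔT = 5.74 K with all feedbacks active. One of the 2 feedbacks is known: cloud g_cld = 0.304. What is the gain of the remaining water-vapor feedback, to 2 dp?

0.33

Amplification A = ΔT/ΔT₀ = 5.74/2.1 = 2.733.
Total gain g = 1 − 1/A = 1 − 1/2.733 = 0.6341.
The known gain is 0.304.
g_wv = 0.6341 − 0.304 = 0.33.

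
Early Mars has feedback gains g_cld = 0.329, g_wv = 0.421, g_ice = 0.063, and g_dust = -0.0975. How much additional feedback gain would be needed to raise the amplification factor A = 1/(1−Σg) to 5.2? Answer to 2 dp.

0.09

Current total gain = 0.7155.
Target gain for A = 5.2: g* = 1 − 1/5.2 = 0.8077.
Additional gain needed = 0.8077 − 0.7155 = 0.09.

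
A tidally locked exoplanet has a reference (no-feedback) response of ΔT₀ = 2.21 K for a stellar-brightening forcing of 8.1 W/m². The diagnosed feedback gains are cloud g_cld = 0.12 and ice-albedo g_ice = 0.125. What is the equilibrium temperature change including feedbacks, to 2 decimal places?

2.93 K

Total gain g = 0.12 + 0.125 = 0.245.
Amplification A = 1/(1 − 0.245) = 1.325.
ΔT = 2.21 × 1.325 = 2.93 K.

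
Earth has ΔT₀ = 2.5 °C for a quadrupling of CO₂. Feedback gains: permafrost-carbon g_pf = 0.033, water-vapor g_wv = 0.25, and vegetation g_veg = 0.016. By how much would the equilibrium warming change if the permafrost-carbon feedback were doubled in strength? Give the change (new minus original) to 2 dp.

0.18 °C

Original: g = 0.299, ΔT = 2.5/(1−0.299) = 3.5663 °C.
With doubled permafrost-carbon: g' = 0.332, ΔT' = 2.5/(1−0.332) = 3.7425 °C.
Change = 3.7425 − 3.5663 = 0.18 °C.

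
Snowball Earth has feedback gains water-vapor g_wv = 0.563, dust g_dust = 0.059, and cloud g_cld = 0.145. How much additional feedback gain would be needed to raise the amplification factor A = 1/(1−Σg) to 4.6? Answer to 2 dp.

Current total gain = 0.767.
Target gain for A = 4.6: g* = 1 − 1/4.6 = 0.7826.
Additional gain needed = 0.7826 − 0.767 = 0.02.

0.02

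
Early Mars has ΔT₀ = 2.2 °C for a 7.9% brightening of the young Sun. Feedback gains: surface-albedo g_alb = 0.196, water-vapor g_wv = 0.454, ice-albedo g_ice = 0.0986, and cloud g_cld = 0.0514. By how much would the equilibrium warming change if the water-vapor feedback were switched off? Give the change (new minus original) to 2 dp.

-7.64 °C

Original: g = 0.8, ΔT = 2.2/(1−0.8) = 11.0000 °C.
Without water-vapor: g' = 0.346, ΔT' = 2.2/(1−0.346) = 3.3639 °C.
Change = 3.3639 − 11.0000 = -7.64 °C.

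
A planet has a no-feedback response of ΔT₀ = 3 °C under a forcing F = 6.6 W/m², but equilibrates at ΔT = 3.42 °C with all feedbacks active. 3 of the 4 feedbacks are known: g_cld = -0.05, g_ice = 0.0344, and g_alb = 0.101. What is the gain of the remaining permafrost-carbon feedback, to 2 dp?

Amplification A = ΔT/ΔT₀ = 3.42/3 = 1.14.
Total gain g = 1 − 1/A = 1 − 1/1.14 = 0.1228.
Known gains sum to -0.05 + 0.0344 + 0.101 = 0.0854.
g_pf = 0.1228 − 0.0854 = 0.04.

0.04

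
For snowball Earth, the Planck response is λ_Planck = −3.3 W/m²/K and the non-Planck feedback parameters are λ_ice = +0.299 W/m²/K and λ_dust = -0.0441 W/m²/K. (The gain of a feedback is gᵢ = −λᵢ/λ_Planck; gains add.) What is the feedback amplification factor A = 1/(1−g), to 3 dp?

Convert to gains: g_ice = 0.299/3.3 = 0.09061; g_dust = -0.0441/3.3 = -0.01336.
Total gain g = 0.07725.
A = 1/(1 − 0.07725) = 1.084.

1.084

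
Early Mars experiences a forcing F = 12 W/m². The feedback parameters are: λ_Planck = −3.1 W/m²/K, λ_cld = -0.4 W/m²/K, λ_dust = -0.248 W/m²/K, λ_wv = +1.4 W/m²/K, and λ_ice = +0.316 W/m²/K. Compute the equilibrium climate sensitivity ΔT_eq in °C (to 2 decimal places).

5.91 °C

Net feedback parameter λ = (−3.1) + (-0.4) + (-0.248) + (+1.4) + (+0.316) = -2.032 W/m²/K.
ΔT = −F/λ = −12/(-2.032) = 5.91 °C.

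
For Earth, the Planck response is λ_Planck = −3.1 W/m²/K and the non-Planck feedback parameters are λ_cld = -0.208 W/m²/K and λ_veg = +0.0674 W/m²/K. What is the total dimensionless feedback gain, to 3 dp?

-0.045

Convert to gains: g_cld = -0.208/3.1 = -0.0671; g_veg = 0.0674/3.1 = 0.02174.
Total gain g = -0.04536.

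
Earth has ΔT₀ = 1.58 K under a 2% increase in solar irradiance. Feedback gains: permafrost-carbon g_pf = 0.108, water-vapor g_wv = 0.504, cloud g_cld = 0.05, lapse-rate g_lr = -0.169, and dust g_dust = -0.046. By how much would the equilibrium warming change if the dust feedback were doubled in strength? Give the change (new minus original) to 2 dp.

Original: g = 0.447, ΔT = 1.58/(1−0.447) = 2.8571 K.
With doubled dust: g' = 0.401, ΔT' = 1.58/(1−0.401) = 2.6377 K.
Change = 2.6377 − 2.8571 = -0.22 K.

-0.22 K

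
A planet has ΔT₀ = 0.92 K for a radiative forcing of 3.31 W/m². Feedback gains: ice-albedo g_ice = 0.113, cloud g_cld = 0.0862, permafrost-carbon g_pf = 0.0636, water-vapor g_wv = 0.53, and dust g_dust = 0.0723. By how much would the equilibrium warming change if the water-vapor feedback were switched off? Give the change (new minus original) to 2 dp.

Original: g = 0.8651, ΔT = 0.92/(1−0.8651) = 6.8199 K.
Without water-vapor: g' = 0.3351, ΔT' = 0.92/(1−0.3351) = 1.3837 K.
Change = 1.3837 − 6.8199 = -5.44 K.

-5.44 K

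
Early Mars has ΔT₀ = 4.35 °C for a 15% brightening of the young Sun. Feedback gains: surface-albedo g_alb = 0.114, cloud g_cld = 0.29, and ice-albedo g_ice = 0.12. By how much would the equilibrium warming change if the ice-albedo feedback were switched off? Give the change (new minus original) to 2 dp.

Original: g = 0.524, ΔT = 4.35/(1−0.524) = 9.1387 °C.
Without ice-albedo: g' = 0.404, ΔT' = 4.35/(1−0.404) = 7.2987 °C.
Change = 7.2987 − 9.1387 = -1.84 °C.

-1.84 °C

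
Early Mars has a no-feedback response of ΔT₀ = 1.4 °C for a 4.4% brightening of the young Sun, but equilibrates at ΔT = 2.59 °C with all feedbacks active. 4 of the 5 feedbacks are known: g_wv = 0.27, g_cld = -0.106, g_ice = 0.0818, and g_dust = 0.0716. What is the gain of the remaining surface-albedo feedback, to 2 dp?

Amplification A = ΔT/ΔT₀ = 2.59/1.4 = 1.85.
Total gain g = 1 − 1/A = 1 − 1/1.85 = 0.4595.
Known gains sum to 0.27 − 0.106 + 0.0818 + 0.0716 = 0.3174.
g_alb = 0.4595 − 0.3174 = 0.14.

0.14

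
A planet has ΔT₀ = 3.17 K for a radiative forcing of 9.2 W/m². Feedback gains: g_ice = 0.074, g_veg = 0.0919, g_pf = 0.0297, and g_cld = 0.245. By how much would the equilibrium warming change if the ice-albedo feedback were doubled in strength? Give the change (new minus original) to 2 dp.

0.86 K

Original: g = 0.4406, ΔT = 3.17/(1−0.4406) = 5.6668 K.
With doubled ice-albedo: g' = 0.5146, ΔT' = 3.17/(1−0.5146) = 6.5307 K.
Change = 6.5307 − 5.6668 = 0.86 K.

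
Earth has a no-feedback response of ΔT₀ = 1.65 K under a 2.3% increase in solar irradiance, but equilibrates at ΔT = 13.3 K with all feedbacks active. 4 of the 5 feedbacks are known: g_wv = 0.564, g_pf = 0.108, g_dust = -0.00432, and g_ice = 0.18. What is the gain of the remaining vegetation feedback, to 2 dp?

0.03

Amplification A = ΔT/ΔT₀ = 13.3/1.65 = 8.061.
Total gain g = 1 − 1/A = 1 − 1/8.061 = 0.8759.
Known gains sum to 0.564 + 0.108 − 0.00432 + 0.18 = 0.84768.
g_veg = 0.8759 − 0.84768 = 0.03.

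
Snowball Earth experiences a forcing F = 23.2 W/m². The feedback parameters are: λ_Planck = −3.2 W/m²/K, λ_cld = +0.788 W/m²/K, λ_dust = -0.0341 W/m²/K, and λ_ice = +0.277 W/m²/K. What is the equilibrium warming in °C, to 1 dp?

10.7 °C

Net feedback parameter λ = (−3.2) + (+0.788) + (-0.0341) + (+0.277) = -2.1691 W/m²/K.
ΔT = −F/λ = −23.2/(-2.1691) = 10.7 °C.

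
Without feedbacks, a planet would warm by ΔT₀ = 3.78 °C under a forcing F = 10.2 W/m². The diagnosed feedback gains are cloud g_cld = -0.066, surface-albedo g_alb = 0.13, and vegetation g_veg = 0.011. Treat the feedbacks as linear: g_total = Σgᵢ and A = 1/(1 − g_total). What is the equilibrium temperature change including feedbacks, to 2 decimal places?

4.09 °C

Total gain g = -0.066 + 0.13 + 0.011 = 0.075.
Amplification A = 1/(1 − 0.075) = 1.081.
ΔT = 3.78 × 1.081 = 4.09 °C.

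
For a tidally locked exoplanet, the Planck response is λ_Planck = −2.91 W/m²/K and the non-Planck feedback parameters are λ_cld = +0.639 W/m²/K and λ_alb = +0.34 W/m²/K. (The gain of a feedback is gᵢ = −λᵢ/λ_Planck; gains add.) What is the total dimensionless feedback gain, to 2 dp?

Convert to gains: g_cld = 0.639/2.91 = 0.2196; g_alb = 0.34/2.91 = 0.1168.
Total gain g = 0.3364.

0.34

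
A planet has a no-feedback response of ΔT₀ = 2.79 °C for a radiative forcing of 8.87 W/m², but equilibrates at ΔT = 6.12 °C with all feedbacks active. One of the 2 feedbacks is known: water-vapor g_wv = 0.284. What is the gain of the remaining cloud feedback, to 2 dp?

0.26

Amplification A = ΔT/ΔT₀ = 6.12/2.79 = 2.194.
Total gain g = 1 − 1/A = 1 − 1/2.194 = 0.5442.
The known gain is 0.284.
g_cld = 0.5442 − 0.284 = 0.26.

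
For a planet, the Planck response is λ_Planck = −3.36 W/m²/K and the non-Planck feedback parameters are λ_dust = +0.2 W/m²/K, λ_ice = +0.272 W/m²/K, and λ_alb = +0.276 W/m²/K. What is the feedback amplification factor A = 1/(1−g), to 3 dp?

Convert to gains: g_dust = 0.2/3.36 = 0.05952; g_ice = 0.272/3.36 = 0.08095; g_alb = 0.276/3.36 = 0.08214.
Total gain g = 0.22261.
A = 1/(1 − 0.22261) = 1.286.

1.286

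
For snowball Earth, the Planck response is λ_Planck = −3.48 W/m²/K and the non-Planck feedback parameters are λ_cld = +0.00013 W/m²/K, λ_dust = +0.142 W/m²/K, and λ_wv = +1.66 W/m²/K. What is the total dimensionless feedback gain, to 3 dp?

Convert to gains: g_cld = 0.00013/3.48 = 0.000037; g_dust = 0.142/3.48 = 0.0408; g_wv = 1.66/3.48 = 0.477.
Total gain g = 0.517837.

0.518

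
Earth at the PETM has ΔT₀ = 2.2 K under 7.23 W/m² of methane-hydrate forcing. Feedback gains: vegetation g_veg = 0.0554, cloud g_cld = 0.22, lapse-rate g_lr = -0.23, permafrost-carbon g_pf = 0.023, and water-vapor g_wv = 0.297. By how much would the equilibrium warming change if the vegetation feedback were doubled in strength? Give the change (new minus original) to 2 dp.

0.33 K

Original: g = 0.3654, ΔT = 2.2/(1−0.3654) = 3.4668 K.
With doubled vegetation: g' = 0.4208, ΔT' = 2.2/(1−0.4208) = 3.7983 K.
Change = 3.7983 − 3.4668 = 0.33 K.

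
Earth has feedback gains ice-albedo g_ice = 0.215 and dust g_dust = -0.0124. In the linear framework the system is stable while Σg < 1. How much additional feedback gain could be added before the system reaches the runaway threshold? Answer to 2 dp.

0.80

Current total gain = 0.215 − 0.0124 = 0.2026.
Margin to runaway = 1 − 0.2026 = 0.80.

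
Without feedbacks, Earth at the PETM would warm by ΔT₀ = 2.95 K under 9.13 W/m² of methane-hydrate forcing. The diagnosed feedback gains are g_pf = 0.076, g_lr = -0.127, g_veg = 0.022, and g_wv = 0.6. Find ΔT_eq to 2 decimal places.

6.88 K

Total gain g = 0.076 − 0.127 + 0.022 + 0.6 = 0.571.
Amplification A = 1/(1 − 0.571) = 2.331.
ΔT = 2.95 × 2.331 = 6.88 K.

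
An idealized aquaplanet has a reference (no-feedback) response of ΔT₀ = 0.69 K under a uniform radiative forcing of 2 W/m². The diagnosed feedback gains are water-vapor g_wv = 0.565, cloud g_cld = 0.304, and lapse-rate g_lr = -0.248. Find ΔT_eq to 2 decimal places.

1.82 K

Total gain g = 0.565 + 0.304 − 0.248 = 0.621.
Amplification A = 1/(1 − 0.621) = 2.639.
ΔT = 0.69 × 2.639 = 1.82 K.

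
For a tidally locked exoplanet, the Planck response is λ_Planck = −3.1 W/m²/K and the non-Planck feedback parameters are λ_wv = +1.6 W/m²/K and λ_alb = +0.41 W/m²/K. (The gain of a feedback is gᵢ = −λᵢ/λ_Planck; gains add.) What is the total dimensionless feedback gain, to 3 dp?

0.648

Convert to gains: g_wv = 1.6/3.1 = 0.5161; g_alb = 0.41/3.1 = 0.1323.
Total gain g = 0.6484.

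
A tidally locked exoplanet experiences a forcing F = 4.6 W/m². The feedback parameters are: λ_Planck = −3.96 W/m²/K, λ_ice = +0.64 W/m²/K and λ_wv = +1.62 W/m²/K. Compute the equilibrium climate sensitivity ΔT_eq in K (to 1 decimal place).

Net feedback parameter λ = (−3.96) + (+0.64) + (+1.62) = -1.7 W/m²/K.
ΔT = −F/λ = −4.6/(-1.7) = 2.7 K.

2.7 K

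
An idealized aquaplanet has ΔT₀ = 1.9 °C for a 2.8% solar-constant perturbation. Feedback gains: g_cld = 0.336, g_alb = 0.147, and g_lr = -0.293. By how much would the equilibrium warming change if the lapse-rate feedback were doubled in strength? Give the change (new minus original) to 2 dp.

Original: g = 0.19, ΔT = 1.9/(1−0.19) = 2.3457 °C.
With doubled lapse-rate: g' = -0.103, ΔT' = 1.9/(1+0.103) = 1.7226 °C.
Change = 1.7226 − 2.3457 = -0.62 °C.

-0.62 °C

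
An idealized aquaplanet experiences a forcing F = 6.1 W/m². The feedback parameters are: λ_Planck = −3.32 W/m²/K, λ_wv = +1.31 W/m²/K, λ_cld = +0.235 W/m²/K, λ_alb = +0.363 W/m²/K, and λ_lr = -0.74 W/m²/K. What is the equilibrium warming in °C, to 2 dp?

2.83 °C

Net feedback parameter λ = (−3.32) + (+1.31) + (+0.235) + (+0.363) + (-0.74) = -2.152 W/m²/K.
ΔT = −F/λ = −6.1/(-2.152) = 2.83 °C.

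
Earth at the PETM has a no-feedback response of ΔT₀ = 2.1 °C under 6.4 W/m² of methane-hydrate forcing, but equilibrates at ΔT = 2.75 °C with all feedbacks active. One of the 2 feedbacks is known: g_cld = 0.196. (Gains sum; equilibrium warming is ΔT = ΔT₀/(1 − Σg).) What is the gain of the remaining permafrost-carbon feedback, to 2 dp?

0.04

Amplification A = ΔT/ΔT₀ = 2.75/2.1 = 1.31.
Total gain g = 1 − 1/A = 1 − 1/1.31 = 0.2366.
The known gain is 0.196.
g_pf = 0.2366 − 0.196 = 0.04.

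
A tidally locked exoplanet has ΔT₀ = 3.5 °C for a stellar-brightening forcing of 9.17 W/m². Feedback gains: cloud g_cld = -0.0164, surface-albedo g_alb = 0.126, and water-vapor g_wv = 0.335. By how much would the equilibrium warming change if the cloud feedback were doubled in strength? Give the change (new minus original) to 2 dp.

-0.18 °C

Original: g = 0.4446, ΔT = 3.5/(1−0.4446) = 6.3018 °C.
With doubled cloud: g' = 0.4282, ΔT' = 3.5/(1−0.4282) = 6.1210 °C.
Change = 6.1210 − 6.3018 = -0.18 °C.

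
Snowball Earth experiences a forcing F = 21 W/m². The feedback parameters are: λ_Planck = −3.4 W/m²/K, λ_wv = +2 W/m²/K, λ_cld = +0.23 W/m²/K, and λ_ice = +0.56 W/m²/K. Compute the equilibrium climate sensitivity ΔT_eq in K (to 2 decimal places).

34.43 K

Net feedback parameter λ = (−3.4) + (+2) + (+0.23) + (+0.56) = -0.61 W/m²/K.
ΔT = −F/λ = −21/(-0.61) = 34.43 K.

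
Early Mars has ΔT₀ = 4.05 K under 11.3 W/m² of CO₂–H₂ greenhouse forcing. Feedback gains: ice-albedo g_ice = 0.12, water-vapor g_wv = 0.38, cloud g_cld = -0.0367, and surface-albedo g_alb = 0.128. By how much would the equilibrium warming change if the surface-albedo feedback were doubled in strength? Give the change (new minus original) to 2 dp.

4.52 K

Original: g = 0.5913, ΔT = 4.05/(1−0.5913) = 9.9095 K.
With doubled surface-albedo: g' = 0.7193, ΔT' = 4.05/(1−0.7193) = 14.4282 K.
Change = 14.4282 − 9.9095 = 4.52 K.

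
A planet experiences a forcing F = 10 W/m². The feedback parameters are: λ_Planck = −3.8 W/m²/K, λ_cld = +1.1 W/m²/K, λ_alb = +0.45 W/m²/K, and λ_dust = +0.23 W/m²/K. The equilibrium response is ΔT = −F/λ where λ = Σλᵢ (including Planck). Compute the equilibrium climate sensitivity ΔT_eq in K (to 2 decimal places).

4.95 K

Net feedback parameter λ = (−3.8) + (+1.1) + (+0.45) + (+0.23) = -2.02 W/m²/K.
ΔT = −F/λ = −10/(-2.02) = 4.95 K.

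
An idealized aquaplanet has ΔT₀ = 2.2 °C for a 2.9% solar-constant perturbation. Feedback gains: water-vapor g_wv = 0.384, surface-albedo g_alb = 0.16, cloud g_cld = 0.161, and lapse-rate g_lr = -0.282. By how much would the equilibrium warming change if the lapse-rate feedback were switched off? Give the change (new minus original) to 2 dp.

Original: g = 0.423, ΔT = 2.2/(1−0.423) = 3.8128 °C.
Without lapse-rate: g' = 0.705, ΔT' = 2.2/(1−0.705) = 7.4576 °C.
Change = 7.4576 − 3.8128 = 3.64 °C.

3.64 °C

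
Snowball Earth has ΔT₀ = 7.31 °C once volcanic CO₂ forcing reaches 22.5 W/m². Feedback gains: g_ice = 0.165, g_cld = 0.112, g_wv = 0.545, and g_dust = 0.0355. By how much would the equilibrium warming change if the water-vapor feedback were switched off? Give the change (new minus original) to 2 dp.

-40.67 °C

Original: g = 0.8575, ΔT = 7.31/(1−0.8575) = 51.2982 °C.
Without water-vapor: g' = 0.3125, ΔT' = 7.31/(1−0.3125) = 10.6327 °C.
Change = 10.6327 − 51.2982 = -40.67 °C.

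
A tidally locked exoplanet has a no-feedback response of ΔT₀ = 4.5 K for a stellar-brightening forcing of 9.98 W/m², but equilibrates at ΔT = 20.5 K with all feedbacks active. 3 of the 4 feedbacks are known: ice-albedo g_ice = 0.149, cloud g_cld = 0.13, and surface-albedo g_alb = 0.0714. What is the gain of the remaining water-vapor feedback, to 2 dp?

Amplification A = ΔT/ΔT₀ = 20.5/4.5 = 4.556.
Total gain g = 1 − 1/A = 1 − 1/4.556 = 0.7805.
Known gains sum to 0.149 + 0.13 + 0.0714 = 0.3504.
g_wv = 0.7805 − 0.3504 = 0.43.

0.43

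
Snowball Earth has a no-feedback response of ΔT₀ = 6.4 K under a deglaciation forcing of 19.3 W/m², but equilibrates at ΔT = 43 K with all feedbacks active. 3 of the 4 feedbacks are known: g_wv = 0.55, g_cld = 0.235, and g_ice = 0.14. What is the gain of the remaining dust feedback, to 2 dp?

-0.07

Amplification A = ΔT/ΔT₀ = 43/6.4 = 6.719.
Total gain g = 1 − 1/A = 1 − 1/6.719 = 0.8512.
Known gains sum to 0.55 + 0.235 + 0.14 = 0.925.
g_dust = 0.8512 − 0.925 = -0.07.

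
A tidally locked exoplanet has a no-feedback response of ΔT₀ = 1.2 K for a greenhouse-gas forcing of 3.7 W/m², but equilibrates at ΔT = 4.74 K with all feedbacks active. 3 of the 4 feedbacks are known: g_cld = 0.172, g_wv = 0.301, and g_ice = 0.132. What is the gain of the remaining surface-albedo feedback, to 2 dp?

Amplification A = ΔT/ΔT₀ = 4.74/1.2 = 3.95.
Total gain g = 1 − 1/A = 1 − 1/3.95 = 0.7468.
Known gains sum to 0.172 + 0.301 + 0.132 = 0.605.
g_alb = 0.7468 − 0.605 = 0.14.

0.14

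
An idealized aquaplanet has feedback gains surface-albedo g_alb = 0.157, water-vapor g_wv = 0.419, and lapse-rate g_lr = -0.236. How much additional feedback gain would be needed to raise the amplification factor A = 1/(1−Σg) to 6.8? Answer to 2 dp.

0.51

Current total gain = 0.34.
Target gain for A = 6.8: g* = 1 − 1/6.8 = 0.8529.
Additional gain needed = 0.8529 − 0.34 = 0.51.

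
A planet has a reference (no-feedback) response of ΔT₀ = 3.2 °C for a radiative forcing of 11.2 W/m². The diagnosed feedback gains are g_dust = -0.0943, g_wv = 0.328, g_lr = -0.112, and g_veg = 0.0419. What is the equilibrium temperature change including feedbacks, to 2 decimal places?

Total gain g = -0.0943 + 0.328 − 0.112 + 0.0419 = 0.1636.
Amplification A = 1/(1 − 0.1636) = 1.196.
ΔT = 3.2 × 1.196 = 3.83 °C.

3.83 °C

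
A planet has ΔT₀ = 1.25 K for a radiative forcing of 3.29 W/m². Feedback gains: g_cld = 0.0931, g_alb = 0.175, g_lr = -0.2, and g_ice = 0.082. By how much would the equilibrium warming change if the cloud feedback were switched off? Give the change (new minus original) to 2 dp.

Original: g = 0.1501, ΔT = 1.25/(1−0.1501) = 1.4708 K.
Without cloud: g' = 0.057, ΔT' = 1.25/(1−0.057) = 1.3256 K.
Change = 1.3256 − 1.4708 = -0.15 K.

-0.15 K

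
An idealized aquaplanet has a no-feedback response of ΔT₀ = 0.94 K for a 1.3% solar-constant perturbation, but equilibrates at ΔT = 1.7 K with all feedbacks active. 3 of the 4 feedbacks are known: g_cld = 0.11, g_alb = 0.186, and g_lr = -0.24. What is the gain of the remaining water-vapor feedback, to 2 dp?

0.39

Amplification A = ΔT/ΔT₀ = 1.7/0.94 = 1.809.
Total gain g = 1 − 1/A = 1 − 1/1.809 = 0.4472.
Known gains sum to 0.11 + 0.186 − 0.24 = 0.056.
g_wv = 0.4472 − 0.056 = 0.39.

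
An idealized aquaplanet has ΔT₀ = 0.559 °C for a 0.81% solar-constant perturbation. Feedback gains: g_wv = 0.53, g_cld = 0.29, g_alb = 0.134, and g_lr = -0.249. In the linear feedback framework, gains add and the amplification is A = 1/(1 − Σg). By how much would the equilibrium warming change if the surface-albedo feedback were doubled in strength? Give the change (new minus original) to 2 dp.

Original: g = 0.705, ΔT = 0.559/(1−0.705) = 1.8949 °C.
With doubled surface-albedo: g' = 0.839, ΔT' = 0.559/(1−0.839) = 3.4720 °C.
Change = 3.4720 − 1.8949 = 1.58 °C.

1.58 °C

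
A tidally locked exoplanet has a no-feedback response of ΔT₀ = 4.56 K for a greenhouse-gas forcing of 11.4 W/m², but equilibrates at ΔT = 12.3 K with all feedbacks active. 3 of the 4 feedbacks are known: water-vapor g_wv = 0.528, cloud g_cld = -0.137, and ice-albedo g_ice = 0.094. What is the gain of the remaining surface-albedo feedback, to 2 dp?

Amplification A = ΔT/ΔT₀ = 12.3/4.56 = 2.697.
Total gain g = 1 − 1/A = 1 − 1/2.697 = 0.6292.
Known gains sum to 0.528 − 0.137 + 0.094 = 0.485.
g_alb = 0.6292 − 0.485 = 0.14.

0.14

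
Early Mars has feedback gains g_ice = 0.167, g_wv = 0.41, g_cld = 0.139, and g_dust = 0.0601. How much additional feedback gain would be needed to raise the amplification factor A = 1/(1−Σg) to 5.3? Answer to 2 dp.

0.04

Current total gain = 0.7761.
Target gain for A = 5.3: g* = 1 − 1/5.3 = 0.8113.
Additional gain needed = 0.8113 − 0.7761 = 0.04.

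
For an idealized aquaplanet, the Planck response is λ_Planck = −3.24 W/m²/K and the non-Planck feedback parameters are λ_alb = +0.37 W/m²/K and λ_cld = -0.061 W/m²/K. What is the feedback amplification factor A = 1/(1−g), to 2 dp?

Convert to gains: g_alb = 0.37/3.24 = 0.1142; g_cld = -0.061/3.24 = -0.01883.
Total gain g = 0.09537.
A = 1/(1 − 0.09537) = 1.11.

1.11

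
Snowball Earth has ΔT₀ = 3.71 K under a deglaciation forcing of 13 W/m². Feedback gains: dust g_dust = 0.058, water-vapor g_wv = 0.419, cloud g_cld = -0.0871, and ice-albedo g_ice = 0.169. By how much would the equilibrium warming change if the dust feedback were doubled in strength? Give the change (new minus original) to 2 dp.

1.27 K

Original: g = 0.5589, ΔT = 3.71/(1−0.5589) = 8.4108 K.
With doubled dust: g' = 0.6169, ΔT' = 3.71/(1−0.6169) = 9.6842 K.
Change = 9.6842 − 8.4108 = 1.27 K.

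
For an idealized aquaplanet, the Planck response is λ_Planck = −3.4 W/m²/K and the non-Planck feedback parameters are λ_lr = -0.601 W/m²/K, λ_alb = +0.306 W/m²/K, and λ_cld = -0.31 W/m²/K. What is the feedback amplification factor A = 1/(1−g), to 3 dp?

0.849

Convert to gains: g_lr = -0.601/3.4 = -0.1768; g_alb = 0.306/3.4 = 0.09; g_cld = -0.31/3.4 = -0.09118.
Total gain g = -0.17798.
A = 1/(1 + 0.17798) = 0.849.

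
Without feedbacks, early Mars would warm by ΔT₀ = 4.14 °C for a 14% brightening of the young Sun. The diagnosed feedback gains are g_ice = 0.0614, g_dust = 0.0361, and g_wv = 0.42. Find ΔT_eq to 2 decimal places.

Total gain g = 0.0614 + 0.0361 + 0.42 = 0.5175.
Amplification A = 1/(1 − 0.5175) = 2.073.
ΔT = 4.14 × 2.073 = 8.58 °C.

8.58 °C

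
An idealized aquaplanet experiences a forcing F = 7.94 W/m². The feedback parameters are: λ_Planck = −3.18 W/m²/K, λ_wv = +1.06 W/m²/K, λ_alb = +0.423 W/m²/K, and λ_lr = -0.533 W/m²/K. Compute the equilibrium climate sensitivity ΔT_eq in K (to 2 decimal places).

3.56 K

Net feedback parameter λ = (−3.18) + (+1.06) + (+0.423) + (-0.533) = -2.23 W/m²/K.
ΔT = −F/λ = −7.94/(-2.23) = 3.56 K.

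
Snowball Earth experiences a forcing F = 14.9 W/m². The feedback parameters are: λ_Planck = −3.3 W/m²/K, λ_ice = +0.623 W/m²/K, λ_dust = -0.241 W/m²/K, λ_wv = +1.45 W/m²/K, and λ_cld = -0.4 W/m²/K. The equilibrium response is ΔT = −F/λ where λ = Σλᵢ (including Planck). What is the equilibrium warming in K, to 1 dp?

8.0 K

Net feedback parameter λ = (−3.3) + (+0.623) + (-0.241) + (+1.45) + (-0.4) = -1.868 W/m²/K.
ΔT = −F/λ = −14.9/(-1.868) = 8.0 K.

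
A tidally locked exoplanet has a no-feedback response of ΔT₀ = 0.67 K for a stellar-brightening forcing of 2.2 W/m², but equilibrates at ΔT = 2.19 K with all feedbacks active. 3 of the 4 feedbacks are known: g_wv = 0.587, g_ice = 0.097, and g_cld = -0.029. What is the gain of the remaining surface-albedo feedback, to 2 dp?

Amplification A = ΔT/ΔT₀ = 2.19/0.67 = 3.269.
Total gain g = 1 − 1/A = 1 − 1/3.269 = 0.6941.
Known gains sum to 0.587 + 0.097 − 0.029 = 0.655.
g_alb = 0.6941 − 0.655 = 0.04.

0.04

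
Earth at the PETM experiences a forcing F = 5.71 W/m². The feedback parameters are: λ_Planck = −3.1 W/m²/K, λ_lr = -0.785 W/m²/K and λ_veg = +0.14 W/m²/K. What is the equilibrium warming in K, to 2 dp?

Net feedback parameter λ = (−3.1) + (-0.785) + (+0.14) = -3.745 W/m²/K.
ΔT = −F/λ = −5.71/(-3.745) = 1.52 K.

1.52 K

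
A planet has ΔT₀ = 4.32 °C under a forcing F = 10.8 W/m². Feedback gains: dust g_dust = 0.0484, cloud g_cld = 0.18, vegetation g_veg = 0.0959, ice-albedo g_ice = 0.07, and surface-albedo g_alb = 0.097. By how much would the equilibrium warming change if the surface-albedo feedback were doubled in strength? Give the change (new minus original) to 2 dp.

2.00 °C

Original: g = 0.4913, ΔT = 4.32/(1−0.4913) = 8.4922 °C.
With doubled surface-albedo: g' = 0.5883, ΔT' = 4.32/(1−0.5883) = 10.4931 °C.
Change = 10.4931 − 8.4922 = 2.00 °C.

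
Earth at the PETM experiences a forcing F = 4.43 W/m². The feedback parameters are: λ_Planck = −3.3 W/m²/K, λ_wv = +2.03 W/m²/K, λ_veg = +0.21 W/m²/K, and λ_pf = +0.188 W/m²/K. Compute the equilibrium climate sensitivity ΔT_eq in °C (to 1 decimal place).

Net feedback parameter λ = (−3.3) + (+2.03) + (+0.21) + (+0.188) = -0.872 W/m²/K.
ΔT = −F/λ = −4.43/(-0.872) = 5.1 °C.

5.1 °C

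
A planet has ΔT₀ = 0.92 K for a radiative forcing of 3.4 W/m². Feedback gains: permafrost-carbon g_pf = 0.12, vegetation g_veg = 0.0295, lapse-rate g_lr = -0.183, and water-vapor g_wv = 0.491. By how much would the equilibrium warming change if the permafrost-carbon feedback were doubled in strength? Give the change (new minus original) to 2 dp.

Original: g = 0.4575, ΔT = 0.92/(1−0.4575) = 1.6959 K.
With doubled permafrost-carbon: g' = 0.5775, ΔT' = 0.92/(1−0.5775) = 2.1775 K.
Change = 2.1775 − 1.6959 = 0.48 K.

0.48 K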